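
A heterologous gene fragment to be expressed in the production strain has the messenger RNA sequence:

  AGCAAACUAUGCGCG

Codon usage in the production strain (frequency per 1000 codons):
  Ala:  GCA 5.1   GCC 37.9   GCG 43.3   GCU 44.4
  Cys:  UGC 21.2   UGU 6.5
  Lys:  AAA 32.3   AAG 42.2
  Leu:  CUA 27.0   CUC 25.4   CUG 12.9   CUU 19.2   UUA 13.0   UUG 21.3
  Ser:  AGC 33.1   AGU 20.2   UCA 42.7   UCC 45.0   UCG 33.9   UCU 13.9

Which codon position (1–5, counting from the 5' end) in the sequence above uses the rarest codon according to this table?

Codon 1 AGC (Ser): 33.1 per 1000.
Codon 2 AAA (Lys): 32.3 per 1000.
Codon 3 CUA (Leu): 27.0 per 1000.
Codon 4 UGC (Cys): 21.2 per 1000.
Codon 5 GCG (Ala): 43.3 per 1000.
Lowest frequency is 21.2 at codon 4.

4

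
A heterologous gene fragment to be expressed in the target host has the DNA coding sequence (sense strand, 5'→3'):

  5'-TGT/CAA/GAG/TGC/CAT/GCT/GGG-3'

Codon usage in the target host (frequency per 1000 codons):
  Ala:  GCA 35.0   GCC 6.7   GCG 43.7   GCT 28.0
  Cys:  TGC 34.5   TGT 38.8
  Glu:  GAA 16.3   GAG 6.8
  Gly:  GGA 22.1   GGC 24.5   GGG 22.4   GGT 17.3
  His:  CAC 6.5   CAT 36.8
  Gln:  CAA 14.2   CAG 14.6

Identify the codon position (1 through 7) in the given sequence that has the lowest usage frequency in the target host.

Codon 1 TGT (Cys): 38.8 per 1000.
Codon 2 CAA (Gln): 14.2 per 1000.
Codon 3 GAG (Glu): 6.8 per 1000.
Codon 4 TGC (Cys): 34.5 per 1000.
Codon 5 CAT (His): 36.8 per 1000.
Codon 6 GCT (Ala): 28.0 per 1000.
Codon 7 GGG (Gly): 22.4 per 1000.
Lowest frequency is 6.8 at codon 3.

3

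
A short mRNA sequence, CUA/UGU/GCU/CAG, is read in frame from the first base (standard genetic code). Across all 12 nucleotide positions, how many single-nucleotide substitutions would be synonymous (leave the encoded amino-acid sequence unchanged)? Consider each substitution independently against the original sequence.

Codon 1 (CUA, Leu): 4 synonymous substitutions.
Codon 2 (UGU, Cys): 1 synonymous substitution.
Codon 3 (GCU, Ala): 3 synonymous substitutions.
Codon 4 (CAG, Gln): 1 synonymous substitution.
Total: 4 + 1 + 3 + 1 = 9.

9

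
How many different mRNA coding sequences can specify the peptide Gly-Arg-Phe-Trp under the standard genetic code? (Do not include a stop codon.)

48

Gly: 4 codons.
Arg: 6 codons.
Phe: 2 codons.
Trp: 1 codon.
4 × 6 × 2 × 1 = 48.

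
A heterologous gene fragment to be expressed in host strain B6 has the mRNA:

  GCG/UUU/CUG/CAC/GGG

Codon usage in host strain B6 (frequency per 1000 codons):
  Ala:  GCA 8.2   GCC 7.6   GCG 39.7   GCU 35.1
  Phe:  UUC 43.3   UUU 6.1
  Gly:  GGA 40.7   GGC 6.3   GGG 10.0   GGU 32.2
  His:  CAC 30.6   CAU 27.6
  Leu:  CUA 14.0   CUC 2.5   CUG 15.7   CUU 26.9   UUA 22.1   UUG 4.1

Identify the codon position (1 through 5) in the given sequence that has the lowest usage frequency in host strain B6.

2

Codon 1 GCG (Ala): 39.7 per 1000.
Codon 2 UUU (Phe): 6.1 per 1000.
Codon 3 CUG (Leu): 15.7 per 1000.
Codon 4 CAC (His): 30.6 per 1000.
Codon 5 GGG (Gly): 10.0 per 1000.
Lowest frequency is 6.1 at codon 2.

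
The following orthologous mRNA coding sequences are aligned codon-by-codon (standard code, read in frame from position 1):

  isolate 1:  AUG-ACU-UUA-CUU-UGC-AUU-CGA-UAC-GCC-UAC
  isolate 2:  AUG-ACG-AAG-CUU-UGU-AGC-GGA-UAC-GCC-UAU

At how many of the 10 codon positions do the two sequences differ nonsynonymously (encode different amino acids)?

Codon 1: AUG Met / AUG Met — identical.
Codon 2: ACU Thr / ACG Thr — synonymous.
Codon 3: UUA Leu / AAG Lys — nonsynonymous.
Codon 4: CUU Leu / CUU Leu — identical.
Codon 5: UGC Cys / UGU Cys — synonymous.
Codon 6: AUU Ile / AGC Ser — nonsynonymous.
Codon 7: CGA Arg / GGA Gly — nonsynonymous.
Codon 8: UAC Tyr / UAC Tyr — identical.
Codon 9: GCC Ala / GCC Ala — identical.
Codon 10: UAC Tyr / UAU Tyr — synonymous.
Nonsynonymous differences: 3.

3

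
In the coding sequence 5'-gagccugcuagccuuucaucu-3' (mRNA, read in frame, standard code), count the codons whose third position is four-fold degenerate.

Codon 1 GAG (Glu): third position 2-fold.
Codon 2 CCU (Pro): third position 4-fold.
Codon 3 GCU (Ala): third position 4-fold.
Codon 4 AGC (Ser): third position 2-fold.
Codon 5 CUU (Leu): third position 4-fold.
Codon 6 UCA (Ser): third position 4-fold.
Codon 7 UCU (Ser): third position 4-fold.
Four-fold degenerate third positions: 5.

5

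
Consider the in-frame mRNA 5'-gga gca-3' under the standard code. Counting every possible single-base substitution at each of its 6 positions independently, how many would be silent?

Codon 1 (GGA, Gly): 3 synonymous substitutions.
Codon 2 (GCA, Ala): 3 synonymous substitutions.
Total: 3 + 3 = 6.

6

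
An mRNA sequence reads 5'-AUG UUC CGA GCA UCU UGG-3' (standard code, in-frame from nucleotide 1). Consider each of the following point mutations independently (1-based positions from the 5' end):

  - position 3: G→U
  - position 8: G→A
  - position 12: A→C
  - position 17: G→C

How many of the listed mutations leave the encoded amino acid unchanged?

1

Codon 1: AUG (Met) → AUU (Ile) — missense.
Codon 3: CGA (Arg) → CAA (Gln) — missense.
Codon 4: GCA (Ala) → GCC (Ala) — synonymous.
Codon 6: UGG (Trp) → UCG (Ser) — missense.
Synonymous: 1 of 4.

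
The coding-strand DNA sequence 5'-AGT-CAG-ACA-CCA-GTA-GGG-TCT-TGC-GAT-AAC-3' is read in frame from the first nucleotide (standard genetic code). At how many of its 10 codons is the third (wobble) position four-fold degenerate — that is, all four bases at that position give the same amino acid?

Codon 1 AGT (Ser): third position 2-fold.
Codon 2 CAG (Gln): third position 2-fold.
Codon 3 ACA (Thr): third position 4-fold.
Codon 4 CCA (Pro): third position 4-fold.
Codon 5 GTA (Val): third position 4-fold.
Codon 6 GGG (Gly): third position 4-fold.
Codon 7 TCT (Ser): third position 4-fold.
Codon 8 TGC (Cys): third position 2-fold.
Codon 9 GAT (Asp): third position 2-fold.
Codon 10 AAC (Asn): third position 2-fold.
Four-fold degenerate third positions: 5.

5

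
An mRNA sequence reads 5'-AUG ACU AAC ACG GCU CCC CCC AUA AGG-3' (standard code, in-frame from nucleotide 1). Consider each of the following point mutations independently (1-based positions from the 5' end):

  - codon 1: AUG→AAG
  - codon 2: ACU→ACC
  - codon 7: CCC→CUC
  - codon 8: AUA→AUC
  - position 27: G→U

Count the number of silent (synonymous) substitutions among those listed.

Codon 1: AUG (Met) → AAG (Lys) — missense.
Codon 2: ACU (Thr) → ACC (Thr) — synonymous.
Codon 7: CCC (Pro) → CUC (Leu) — missense.
Codon 8: AUA (Ile) → AUC (Ile) — synonymous.
Codon 9: AGG (Arg) → AGU (Ser) — missense.
Synonymous: 2 of 5.

2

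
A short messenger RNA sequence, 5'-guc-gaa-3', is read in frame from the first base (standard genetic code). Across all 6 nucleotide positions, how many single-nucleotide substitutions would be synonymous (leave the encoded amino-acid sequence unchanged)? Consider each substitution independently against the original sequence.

4

Codon 1 (GUC, Val): 3 synonymous substitutions.
Codon 2 (GAA, Glu): 1 synonymous substitution.
Total: 3 + 1 = 4.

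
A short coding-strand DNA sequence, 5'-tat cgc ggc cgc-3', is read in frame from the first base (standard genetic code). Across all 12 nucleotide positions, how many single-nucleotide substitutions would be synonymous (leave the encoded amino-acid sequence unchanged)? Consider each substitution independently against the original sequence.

Codon 1 (TAT, Tyr): 1 synonymous substitution.
Codon 2 (CGC, Arg): 3 synonymous substitutions.
Codon 3 (GGC, Gly): 3 synonymous substitutions.
Codon 4 (CGC, Arg): 3 synonymous substitutions.
Total: 1 + 3 + 3 + 3 = 10.

10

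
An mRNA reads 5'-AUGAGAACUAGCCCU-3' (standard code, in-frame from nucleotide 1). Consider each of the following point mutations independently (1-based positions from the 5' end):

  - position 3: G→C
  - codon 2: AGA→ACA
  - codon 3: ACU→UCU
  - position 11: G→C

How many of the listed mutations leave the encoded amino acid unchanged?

0

Codon 1: AUG (Met) → AUC (Ile) — missense.
Codon 2: AGA (Arg) → ACA (Thr) — missense.
Codon 3: ACU (Thr) → UCU (Ser) — missense.
Codon 4: AGC (Ser) → ACC (Thr) — missense.
Synonymous: 0 of 4.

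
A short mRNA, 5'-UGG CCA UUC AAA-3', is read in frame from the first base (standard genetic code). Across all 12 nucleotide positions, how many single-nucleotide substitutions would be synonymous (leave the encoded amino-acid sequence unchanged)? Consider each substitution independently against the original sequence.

5

Codon 1 (UGG, Trp): 0 synonymous substitutions.
Codon 2 (CCA, Pro): 3 synonymous substitutions.
Codon 3 (UUC, Phe): 1 synonymous substitution.
Codon 4 (AAA, Lys): 1 synonymous substitution.
Total: 0 + 3 + 1 + 1 = 5.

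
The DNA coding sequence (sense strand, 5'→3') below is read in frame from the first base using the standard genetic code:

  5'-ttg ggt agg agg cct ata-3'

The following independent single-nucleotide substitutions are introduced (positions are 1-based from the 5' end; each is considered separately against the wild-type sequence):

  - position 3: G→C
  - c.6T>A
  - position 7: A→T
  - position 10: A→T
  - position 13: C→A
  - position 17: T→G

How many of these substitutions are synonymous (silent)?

Codon 1: TTG (Leu) → TTC (Phe) — missense.
Codon 2: GGT (Gly) → GGA (Gly) — synonymous.
Codon 3: AGG (Arg) → TGG (Trp) — missense.
Codon 4: AGG (Arg) → TGG (Trp) — missense.
Codon 5: CCT (Pro) → ACT (Thr) — missense.
Codon 6: ATA (Ile) → AGA (Arg) — missense.
Synonymous: 1 of 6.

1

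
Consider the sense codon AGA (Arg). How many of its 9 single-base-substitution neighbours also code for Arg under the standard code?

Position 1: CGA → 1 synonymous.
Position 2: none → 0 synonymous.
Position 3: AGG → 1 synonymous.
Total: 1 + 0 + 1 = 2.

2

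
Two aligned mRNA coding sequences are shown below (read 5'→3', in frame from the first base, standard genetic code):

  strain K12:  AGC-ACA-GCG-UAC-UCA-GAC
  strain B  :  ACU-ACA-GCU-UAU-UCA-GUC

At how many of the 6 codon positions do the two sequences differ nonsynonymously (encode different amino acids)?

2

Codon 1: AGC Ser / ACU Thr — nonsynonymous.
Codon 2: ACA Thr / ACA Thr — identical.
Codon 3: GCG Ala / GCU Ala — synonymous.
Codon 4: UAC Tyr / UAU Tyr — synonymous.
Codon 5: UCA Ser / UCA Ser — identical.
Codon 6: GAC Asp / GUC Val — nonsynonymous.
Nonsynonymous differences: 2.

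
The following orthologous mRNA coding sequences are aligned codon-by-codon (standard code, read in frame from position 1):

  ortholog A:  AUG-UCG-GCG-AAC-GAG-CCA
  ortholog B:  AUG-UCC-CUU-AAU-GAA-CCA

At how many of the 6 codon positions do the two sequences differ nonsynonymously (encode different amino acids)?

1

Codon 1: AUG Met / AUG Met — identical.
Codon 2: UCG Ser / UCC Ser — synonymous.
Codon 3: GCG Ala / CUU Leu — nonsynonymous.
Codon 4: AAC Asn / AAU Asn — synonymous.
Codon 5: GAG Glu / GAA Glu — synonymous.
Codon 6: CCA Pro / CCA Pro — identical.
Nonsynonymous differences: 1.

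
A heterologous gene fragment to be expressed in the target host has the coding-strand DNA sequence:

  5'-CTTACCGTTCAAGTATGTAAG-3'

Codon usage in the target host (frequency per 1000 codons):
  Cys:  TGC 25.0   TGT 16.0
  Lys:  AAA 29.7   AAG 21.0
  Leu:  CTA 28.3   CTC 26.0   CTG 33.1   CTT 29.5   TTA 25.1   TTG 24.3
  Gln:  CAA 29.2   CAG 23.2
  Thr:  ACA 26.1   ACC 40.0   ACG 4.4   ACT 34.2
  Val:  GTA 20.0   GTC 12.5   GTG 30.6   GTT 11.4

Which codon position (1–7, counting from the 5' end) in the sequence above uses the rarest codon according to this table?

Codon 1 CTT (Leu): 29.5 per 1000.
Codon 2 ACC (Thr): 40.0 per 1000.
Codon 3 GTT (Val): 11.4 per 1000.
Codon 4 CAA (Gln): 29.2 per 1000.
Codon 5 GTA (Val): 20.0 per 1000.
Codon 6 TGT (Cys): 16.0 per 1000.
Codon 7 AAG (Lys): 21.0 per 1000.
Lowest frequency is 11.4 at codon 3.

3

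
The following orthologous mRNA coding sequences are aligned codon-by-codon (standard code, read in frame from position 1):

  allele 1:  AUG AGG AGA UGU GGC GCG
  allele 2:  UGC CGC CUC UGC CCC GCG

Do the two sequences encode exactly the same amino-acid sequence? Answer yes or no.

no

Codon 1: AUG Met / UGC Cys — nonsynonymous.
Codon 2: AGG Arg / CGC Arg — synonymous.
Codon 3: AGA Arg / CUC Leu — nonsynonymous.
Codon 4: UGU Cys / UGC Cys — synonymous.
Codon 5: GGC Gly / CCC Pro — nonsynonymous.
Codon 6: GCG Ala / GCG Ala — identical.
Nonsynonymous differences: 3 → different protein.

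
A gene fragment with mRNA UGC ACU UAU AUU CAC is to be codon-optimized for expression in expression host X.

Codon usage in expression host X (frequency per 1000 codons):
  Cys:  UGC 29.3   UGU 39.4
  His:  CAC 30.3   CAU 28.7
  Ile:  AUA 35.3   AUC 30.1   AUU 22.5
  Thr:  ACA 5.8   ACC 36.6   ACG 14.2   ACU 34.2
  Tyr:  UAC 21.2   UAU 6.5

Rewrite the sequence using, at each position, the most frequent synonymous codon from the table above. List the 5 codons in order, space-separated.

Codon 1 (Cys): best is UGU at 39.4.
Codon 2 (Thr): best is ACC at 36.6.
Codon 3 (Tyr): best is UAC at 21.2.
Codon 4 (Ile): best is AUA at 35.3.
Codon 5 (His): best is CAC at 30.3.

UGU ACC UAC AUA CAC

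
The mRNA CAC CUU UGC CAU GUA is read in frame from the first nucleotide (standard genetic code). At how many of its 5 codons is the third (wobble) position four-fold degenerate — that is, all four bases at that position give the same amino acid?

Codon 1 CAC (His): third position 2-fold.
Codon 2 CUU (Leu): third position 4-fold.
Codon 3 UGC (Cys): third position 2-fold.
Codon 4 CAU (His): third position 2-fold.
Codon 5 GUA (Val): third position 4-fold.
Four-fold degenerate third positions: 2.

2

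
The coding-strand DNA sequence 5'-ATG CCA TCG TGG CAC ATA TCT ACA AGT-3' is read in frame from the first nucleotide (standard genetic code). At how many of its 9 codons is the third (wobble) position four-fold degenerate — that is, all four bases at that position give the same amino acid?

4

Codon 1 ATG (Met): third position 1-fold.
Codon 2 CCA (Pro): third position 4-fold.
Codon 3 TCG (Ser): third position 4-fold.
Codon 4 TGG (Trp): third position 1-fold.
Codon 5 CAC (His): third position 2-fold.
Codon 6 ATA (Ile): third position 3-fold.
Codon 7 TCT (Ser): third position 4-fold.
Codon 8 ACA (Thr): third position 4-fold.
Codon 9 AGT (Ser): third position 2-fold.
Four-fold degenerate third positions: 4.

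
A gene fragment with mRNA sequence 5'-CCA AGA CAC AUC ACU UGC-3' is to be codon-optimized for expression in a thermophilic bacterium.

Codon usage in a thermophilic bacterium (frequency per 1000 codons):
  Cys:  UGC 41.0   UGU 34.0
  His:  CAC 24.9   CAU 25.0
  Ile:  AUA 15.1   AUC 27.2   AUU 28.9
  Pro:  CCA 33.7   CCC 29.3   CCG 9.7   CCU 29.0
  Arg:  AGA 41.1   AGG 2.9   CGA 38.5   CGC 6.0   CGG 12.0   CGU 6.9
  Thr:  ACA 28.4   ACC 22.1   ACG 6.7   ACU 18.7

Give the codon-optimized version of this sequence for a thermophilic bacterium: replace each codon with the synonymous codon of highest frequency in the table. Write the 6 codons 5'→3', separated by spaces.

Codon 1 (Pro): best is CCA at 33.7.
Codon 2 (Arg): best is AGA at 41.1.
Codon 3 (His): best is CAU at 25.0.
Codon 4 (Ile): best is AUU at 28.9.
Codon 5 (Thr): best is ACA at 28.4.
Codon 6 (Cys): best is UGC at 41.0.

CCA AGA CAU AUU ACA UGC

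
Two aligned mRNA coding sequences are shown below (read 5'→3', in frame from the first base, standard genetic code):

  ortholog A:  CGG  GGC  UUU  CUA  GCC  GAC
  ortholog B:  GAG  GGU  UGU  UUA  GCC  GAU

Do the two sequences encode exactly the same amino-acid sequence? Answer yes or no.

Codon 1: CGG Arg / GAG Glu — nonsynonymous.
Codon 2: GGC Gly / GGU Gly — synonymous.
Codon 3: UUU Phe / UGU Cys — nonsynonymous.
Codon 4: CUA Leu / UUA Leu — synonymous.
Codon 5: GCC Ala / GCC Ala — identical.
Codon 6: GAC Asp / GAU Asp — synonymous.
Nonsynonymous differences: 2 → different protein.

no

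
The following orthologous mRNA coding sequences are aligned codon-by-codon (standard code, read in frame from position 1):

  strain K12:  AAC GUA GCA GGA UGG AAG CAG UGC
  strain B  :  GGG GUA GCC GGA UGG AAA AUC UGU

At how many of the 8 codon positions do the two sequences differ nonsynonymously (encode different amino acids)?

Codon 1: AAC Asn / GGG Gly — nonsynonymous.
Codon 2: GUA Val / GUA Val — identical.
Codon 3: GCA Ala / GCC Ala — synonymous.
Codon 4: GGA Gly / GGA Gly — identical.
Codon 5: UGG Trp / UGG Trp — identical.
Codon 6: AAG Lys / AAA Lys — synonymous.
Codon 7: CAG Gln / AUC Ile — nonsynonymous.
Codon 8: UGC Cys / UGU Cys — synonymous.
Nonsynonymous differences: 2.

2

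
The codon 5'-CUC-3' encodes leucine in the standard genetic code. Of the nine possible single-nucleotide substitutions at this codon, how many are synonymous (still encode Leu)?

3

Position 1: none → 0 synonymous.
Position 2: none → 0 synonymous.
Position 3: CUU, CUA, CUG → 3 synonymous.
Total: 0 + 0 + 3 = 3.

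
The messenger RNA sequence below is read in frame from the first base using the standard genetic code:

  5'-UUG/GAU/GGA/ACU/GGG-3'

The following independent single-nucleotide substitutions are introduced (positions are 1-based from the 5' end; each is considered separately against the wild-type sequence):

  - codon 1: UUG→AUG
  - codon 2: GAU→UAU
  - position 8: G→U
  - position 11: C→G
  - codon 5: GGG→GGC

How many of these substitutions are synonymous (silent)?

Codon 1: UUG (Leu) → AUG (Met) — missense.
Codon 2: GAU (Asp) → UAU (Tyr) — missense.
Codon 3: GGA (Gly) → GUA (Val) — missense.
Codon 4: ACU (Thr) → AGU (Ser) — missense.
Codon 5: GGG (Gly) → GGC (Gly) — synonymous.
Synonymous: 1 of 5.

1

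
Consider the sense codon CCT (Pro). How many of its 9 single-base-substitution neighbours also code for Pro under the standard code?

Position 1: none → 0 synonymous.
Position 2: none → 0 synonymous.
Position 3: CCC, CCA, CCG → 3 synonymous.
Total: 0 + 0 + 3 = 3.

3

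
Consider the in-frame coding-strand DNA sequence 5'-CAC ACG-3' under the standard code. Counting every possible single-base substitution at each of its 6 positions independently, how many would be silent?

4

Codon 1 (CAC, His): 1 synonymous substitution.
Codon 2 (ACG, Thr): 3 synonymous substitutions.
Total: 1 + 3 = 4.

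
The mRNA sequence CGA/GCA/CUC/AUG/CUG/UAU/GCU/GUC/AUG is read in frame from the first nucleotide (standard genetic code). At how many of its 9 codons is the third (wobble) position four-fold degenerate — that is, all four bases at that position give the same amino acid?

6

Codon 1 CGA (Arg): third position 4-fold.
Codon 2 GCA (Ala): third position 4-fold.
Codon 3 CUC (Leu): third position 4-fold.
Codon 4 AUG (Met): third position 1-fold.
Codon 5 CUG (Leu): third position 4-fold.
Codon 6 UAU (Tyr): third position 2-fold.
Codon 7 GCU (Ala): third position 4-fold.
Codon 8 GUC (Val): third position 4-fold.
Codon 9 AUG (Met): third position 1-fold.
Four-fold degenerate third positions: 6.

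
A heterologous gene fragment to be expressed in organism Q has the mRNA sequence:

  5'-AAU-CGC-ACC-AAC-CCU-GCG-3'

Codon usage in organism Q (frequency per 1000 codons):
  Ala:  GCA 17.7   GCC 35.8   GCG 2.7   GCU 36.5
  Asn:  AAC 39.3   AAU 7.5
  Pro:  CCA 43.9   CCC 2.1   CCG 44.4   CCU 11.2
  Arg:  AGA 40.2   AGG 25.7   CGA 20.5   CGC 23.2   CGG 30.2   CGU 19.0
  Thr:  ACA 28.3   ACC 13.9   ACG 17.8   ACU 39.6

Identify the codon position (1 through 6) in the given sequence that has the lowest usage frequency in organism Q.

Codon 1 AAU (Asn): 7.5 per 1000.
Codon 2 CGC (Arg): 23.2 per 1000.
Codon 3 ACC (Thr): 13.9 per 1000.
Codon 4 AAC (Asn): 39.3 per 1000.
Codon 5 CCU (Pro): 11.2 per 1000.
Codon 6 GCG (Ala): 2.7 per 1000.
Lowest frequency is 2.7 at codon 6.

6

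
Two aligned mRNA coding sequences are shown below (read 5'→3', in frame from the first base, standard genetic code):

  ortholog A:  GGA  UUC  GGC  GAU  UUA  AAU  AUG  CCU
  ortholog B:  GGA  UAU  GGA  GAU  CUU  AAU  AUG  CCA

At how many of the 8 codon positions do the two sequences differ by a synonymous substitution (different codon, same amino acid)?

3

Codon 1: GGA Gly / GGA Gly — identical.
Codon 2: UUC Phe / UAU Tyr — nonsynonymous.
Codon 3: GGC Gly / GGA Gly — synonymous.
Codon 4: GAU Asp / GAU Asp — identical.
Codon 5: UUA Leu / CUU Leu — synonymous.
Codon 6: AAU Asn / AAU Asn — identical.
Codon 7: AUG Met / AUG Met — identical.
Codon 8: CCU Pro / CCA Pro — synonymous.
Synonymous differences: 3.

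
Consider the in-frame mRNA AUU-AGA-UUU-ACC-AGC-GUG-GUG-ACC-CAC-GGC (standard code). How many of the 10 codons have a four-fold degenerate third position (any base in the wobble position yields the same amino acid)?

5

Codon 1 AUU (Ile): third position 3-fold.
Codon 2 AGA (Arg): third position 2-fold.
Codon 3 UUU (Phe): third position 2-fold.
Codon 4 ACC (Thr): third position 4-fold.
Codon 5 AGC (Ser): third position 2-fold.
Codon 6 GUG (Val): third position 4-fold.
Codon 7 GUG (Val): third position 4-fold.
Codon 8 ACC (Thr): third position 4-fold.
Codon 9 CAC (His): third position 2-fold.
Codon 10 GGC (Gly): third position 4-fold.
Four-fold degenerate third positions: 5.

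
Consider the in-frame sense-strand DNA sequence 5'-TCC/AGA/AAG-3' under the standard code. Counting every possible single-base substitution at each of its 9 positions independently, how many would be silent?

6

Codon 1 (TCC, Ser): 3 synonymous substitutions.
Codon 2 (AGA, Arg): 2 synonymous substitutions.
Codon 3 (AAG, Lys): 1 synonymous substitution.
Total: 3 + 2 + 1 = 6.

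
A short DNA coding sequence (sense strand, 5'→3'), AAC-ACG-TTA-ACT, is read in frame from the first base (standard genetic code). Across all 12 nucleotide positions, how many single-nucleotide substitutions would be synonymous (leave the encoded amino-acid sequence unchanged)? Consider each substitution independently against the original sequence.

Codon 1 (AAC, Asn): 1 synonymous substitution.
Codon 2 (ACG, Thr): 3 synonymous substitutions.
Codon 3 (TTA, Leu): 2 synonymous substitutions.
Codon 4 (ACT, Thr): 3 synonymous substitutions.
Total: 1 + 3 + 2 + 3 = 9.

9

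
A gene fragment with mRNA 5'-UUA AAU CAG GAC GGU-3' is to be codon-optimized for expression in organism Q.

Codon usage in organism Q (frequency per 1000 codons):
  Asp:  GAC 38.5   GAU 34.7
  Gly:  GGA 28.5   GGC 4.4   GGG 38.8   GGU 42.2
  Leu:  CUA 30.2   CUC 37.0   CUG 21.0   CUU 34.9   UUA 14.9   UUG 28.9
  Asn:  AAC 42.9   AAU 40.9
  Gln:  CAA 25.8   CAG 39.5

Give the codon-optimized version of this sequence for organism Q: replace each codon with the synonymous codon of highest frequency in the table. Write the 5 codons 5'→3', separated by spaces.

CUC AAC CAG GAC GGU

Codon 1 (Leu): best is CUC at 37.0.
Codon 2 (Asn): best is AAC at 42.9.
Codon 3 (Gln): best is CAG at 39.5.
Codon 4 (Asp): best is GAC at 38.5.
Codon 5 (Gly): best is GGU at 42.2.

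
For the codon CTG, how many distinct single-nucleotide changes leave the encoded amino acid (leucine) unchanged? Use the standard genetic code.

4

Position 1: TTG → 1 synonymous.
Position 2: none → 0 synonymous.
Position 3: CTT, CTC, CTA → 3 synonymous.
Total: 1 + 0 + 3 = 4.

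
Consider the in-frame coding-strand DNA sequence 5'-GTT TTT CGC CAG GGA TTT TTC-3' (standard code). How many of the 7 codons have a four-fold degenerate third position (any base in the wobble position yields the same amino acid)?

Codon 1 GTT (Val): third position 4-fold.
Codon 2 TTT (Phe): third position 2-fold.
Codon 3 CGC (Arg): third position 4-fold.
Codon 4 CAG (Gln): third position 2-fold.
Codon 5 GGA (Gly): third position 4-fold.
Codon 6 TTT (Phe): third position 2-fold.
Codon 7 TTC (Phe): third position 2-fold.
Four-fold degenerate third positions: 3.

3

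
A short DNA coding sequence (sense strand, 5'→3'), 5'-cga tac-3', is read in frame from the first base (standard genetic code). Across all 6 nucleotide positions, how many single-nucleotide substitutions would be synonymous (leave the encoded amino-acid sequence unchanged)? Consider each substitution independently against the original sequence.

Codon 1 (CGA, Arg): 4 synonymous substitutions.
Codon 2 (TAC, Tyr): 1 synonymous substitution.
Total: 4 + 1 = 5.

5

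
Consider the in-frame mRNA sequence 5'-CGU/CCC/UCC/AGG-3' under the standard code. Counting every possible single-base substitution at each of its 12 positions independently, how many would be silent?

Codon 1 (CGU, Arg): 3 synonymous substitutions.
Codon 2 (CCC, Pro): 3 synonymous substitutions.
Codon 3 (UCC, Ser): 3 synonymous substitutions.
Codon 4 (AGG, Arg): 2 synonymous substitutions.
Total: 3 + 3 + 3 + 2 = 11.

11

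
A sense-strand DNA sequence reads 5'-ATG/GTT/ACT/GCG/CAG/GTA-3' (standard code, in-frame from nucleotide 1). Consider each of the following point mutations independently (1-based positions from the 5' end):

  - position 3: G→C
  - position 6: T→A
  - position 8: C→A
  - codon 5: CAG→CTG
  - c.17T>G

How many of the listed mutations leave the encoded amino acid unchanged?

Codon 1: ATG (Met) → ATC (Ile) — missense.
Codon 2: GTT (Val) → GTA (Val) — synonymous.
Codon 3: ACT (Thr) → AAT (Asn) — missense.
Codon 5: CAG (Gln) → CTG (Leu) — missense.
Codon 6: GTA (Val) → GGA (Gly) — missense.
Synonymous: 1 of 5.

1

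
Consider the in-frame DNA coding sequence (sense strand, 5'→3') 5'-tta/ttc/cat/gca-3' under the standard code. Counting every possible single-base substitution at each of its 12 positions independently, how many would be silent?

7

Codon 1 (TTA, Leu): 2 synonymous substitutions.
Codon 2 (TTC, Phe): 1 synonymous substitution.
Codon 3 (CAT, His): 1 synonymous substitution.
Codon 4 (GCA, Ala): 3 synonymous substitutions.
Total: 2 + 1 + 1 + 3 = 7.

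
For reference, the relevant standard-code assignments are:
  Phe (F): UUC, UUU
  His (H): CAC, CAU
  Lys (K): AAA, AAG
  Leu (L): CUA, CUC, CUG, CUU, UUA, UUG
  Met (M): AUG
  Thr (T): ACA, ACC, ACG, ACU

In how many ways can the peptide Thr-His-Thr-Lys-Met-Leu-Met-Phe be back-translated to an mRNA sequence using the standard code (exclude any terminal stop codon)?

Thr: 4 codons.
His: 2 codons.
Thr: 4 codons.
Lys: 2 codons.
Met: 1 codon.
Leu: 6 codons.
Met: 1 codon.
Phe: 2 codons.
4 × 2 × 4 × 2 × 1 × 6 × 1 × 2 = 768.

768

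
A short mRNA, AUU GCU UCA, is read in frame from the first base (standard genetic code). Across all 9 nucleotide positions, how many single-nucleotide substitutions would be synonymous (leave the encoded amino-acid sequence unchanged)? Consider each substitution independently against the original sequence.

8

Codon 1 (AUU, Ile): 2 synonymous substitutions.
Codon 2 (GCU, Ala): 3 synonymous substitutions.
Codon 3 (UCA, Ser): 3 synonymous substitutions.
Total: 2 + 3 + 3 = 8.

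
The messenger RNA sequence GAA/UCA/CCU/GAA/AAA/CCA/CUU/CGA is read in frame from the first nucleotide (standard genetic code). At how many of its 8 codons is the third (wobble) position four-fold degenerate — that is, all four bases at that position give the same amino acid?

5

Codon 1 GAA (Glu): third position 2-fold.
Codon 2 UCA (Ser): third position 4-fold.
Codon 3 CCU (Pro): third position 4-fold.
Codon 4 GAA (Glu): third position 2-fold.
Codon 5 AAA (Lys): third position 2-fold.
Codon 6 CCA (Pro): third position 4-fold.
Codon 7 CUU (Leu): third position 4-fold.
Codon 8 CGA (Arg): third position 4-fold.
Four-fold degenerate third positions: 5.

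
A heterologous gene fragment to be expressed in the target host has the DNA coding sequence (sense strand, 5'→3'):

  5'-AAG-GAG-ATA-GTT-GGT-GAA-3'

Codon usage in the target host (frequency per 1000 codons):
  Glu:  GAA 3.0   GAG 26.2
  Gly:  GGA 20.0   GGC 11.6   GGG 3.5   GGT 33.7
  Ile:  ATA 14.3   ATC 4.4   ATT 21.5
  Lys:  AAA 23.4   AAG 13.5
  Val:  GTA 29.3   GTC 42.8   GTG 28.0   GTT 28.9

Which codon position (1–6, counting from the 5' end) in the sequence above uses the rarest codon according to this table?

6

Codon 1 AAG (Lys): 13.5 per 1000.
Codon 2 GAG (Glu): 26.2 per 1000.
Codon 3 ATA (Ile): 14.3 per 1000.
Codon 4 GTT (Val): 28.9 per 1000.
Codon 5 GGT (Gly): 33.7 per 1000.
Codon 6 GAA (Glu): 3.0 per 1000.
Lowest frequency is 3.0 at codon 6.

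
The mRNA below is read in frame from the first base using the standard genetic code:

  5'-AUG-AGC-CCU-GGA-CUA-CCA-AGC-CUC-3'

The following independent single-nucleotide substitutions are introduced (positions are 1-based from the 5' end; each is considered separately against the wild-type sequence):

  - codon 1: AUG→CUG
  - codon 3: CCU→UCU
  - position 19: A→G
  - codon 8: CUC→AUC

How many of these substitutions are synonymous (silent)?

0

Codon 1: AUG (Met) → CUG (Leu) — missense.
Codon 3: CCU (Pro) → UCU (Ser) — missense.
Codon 7: AGC (Ser) → GGC (Gly) — missense.
Codon 8: CUC (Leu) → AUC (Ile) — missense.
Synonymous: 0 of 4.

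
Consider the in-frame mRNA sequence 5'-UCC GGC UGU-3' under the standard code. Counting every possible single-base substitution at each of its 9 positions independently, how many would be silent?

7

Codon 1 (UCC, Ser): 3 synonymous substitutions.
Codon 2 (GGC, Gly): 3 synonymous substitutions.
Codon 3 (UGU, Cys): 1 synonymous substitution.
Total: 3 + 3 + 1 = 7.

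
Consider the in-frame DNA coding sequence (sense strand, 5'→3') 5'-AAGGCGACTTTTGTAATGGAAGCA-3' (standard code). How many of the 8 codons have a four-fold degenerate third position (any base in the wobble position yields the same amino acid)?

4

Codon 1 AAG (Lys): third position 2-fold.
Codon 2 GCG (Ala): third position 4-fold.
Codon 3 ACT (Thr): third position 4-fold.
Codon 4 TTT (Phe): third position 2-fold.
Codon 5 GTA (Val): third position 4-fold.
Codon 6 ATG (Met): third position 1-fold.
Codon 7 GAA (Glu): third position 2-fold.
Codon 8 GCA (Ala): third position 4-fold.
Four-fold degenerate third positions: 4.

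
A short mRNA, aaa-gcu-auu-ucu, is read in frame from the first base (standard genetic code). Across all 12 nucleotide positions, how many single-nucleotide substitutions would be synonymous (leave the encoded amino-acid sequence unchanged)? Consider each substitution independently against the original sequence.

Codon 1 (AAA, Lys): 1 synonymous substitution.
Codon 2 (GCU, Ala): 3 synonymous substitutions.
Codon 3 (AUU, Ile): 2 synonymous substitutions.
Codon 4 (UCU, Ser): 3 synonymous substitutions.
Total: 1 + 3 + 2 + 3 = 9.

9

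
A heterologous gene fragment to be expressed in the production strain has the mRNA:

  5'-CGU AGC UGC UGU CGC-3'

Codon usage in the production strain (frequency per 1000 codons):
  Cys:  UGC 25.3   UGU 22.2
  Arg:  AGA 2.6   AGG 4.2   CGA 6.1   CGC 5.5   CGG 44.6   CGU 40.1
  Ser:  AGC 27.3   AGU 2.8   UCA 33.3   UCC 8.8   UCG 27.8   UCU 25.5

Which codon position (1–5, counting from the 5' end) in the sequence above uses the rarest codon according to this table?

Codon 1 CGU (Arg): 40.1 per 1000.
Codon 2 AGC (Ser): 27.3 per 1000.
Codon 3 UGC (Cys): 25.3 per 1000.
Codon 4 UGU (Cys): 22.2 per 1000.
Codon 5 CGC (Arg): 5.5 per 1000.
Lowest frequency is 5.5 at codon 5.

5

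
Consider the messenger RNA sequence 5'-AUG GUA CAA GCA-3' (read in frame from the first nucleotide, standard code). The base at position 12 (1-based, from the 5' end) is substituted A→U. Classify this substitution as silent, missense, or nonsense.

Position 12 falls in codon 4: GCA → Ala.
After the substitution the codon is GCU → Ala.
Both encode Ala, so the change is synonymous.

silent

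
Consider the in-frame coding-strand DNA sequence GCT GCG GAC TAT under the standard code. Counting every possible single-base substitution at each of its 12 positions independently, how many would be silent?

8

Codon 1 (GCT, Ala): 3 synonymous substitutions.
Codon 2 (GCG, Ala): 3 synonymous substitutions.
Codon 3 (GAC, Asp): 1 synonymous substitution.
Codon 4 (TAT, Tyr): 1 synonymous substitution.
Total: 3 + 3 + 1 + 1 = 8.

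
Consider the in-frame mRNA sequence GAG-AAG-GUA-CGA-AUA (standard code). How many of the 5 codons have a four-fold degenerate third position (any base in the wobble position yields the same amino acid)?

Codon 1 GAG (Glu): third position 2-fold.
Codon 2 AAG (Lys): third position 2-fold.
Codon 3 GUA (Val): third position 4-fold.
Codon 4 CGA (Arg): third position 4-fold.
Codon 5 AUA (Ile): third position 3-fold.
Four-fold degenerate third positions: 2.

2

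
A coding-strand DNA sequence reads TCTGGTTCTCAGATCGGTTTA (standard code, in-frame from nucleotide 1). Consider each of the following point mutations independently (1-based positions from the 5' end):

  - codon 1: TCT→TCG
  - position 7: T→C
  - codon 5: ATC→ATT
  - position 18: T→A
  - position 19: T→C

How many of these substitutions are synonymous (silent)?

Codon 1: TCT (Ser) → TCG (Ser) — synonymous.
Codon 3: TCT (Ser) → CCT (Pro) — missense.
Codon 5: ATC (Ile) → ATT (Ile) — synonymous.
Codon 6: GGT (Gly) → GGA (Gly) — synonymous.
Codon 7: TTA (Leu) → CTA (Leu) — synonymous.
Synonymous: 4 of 5.

4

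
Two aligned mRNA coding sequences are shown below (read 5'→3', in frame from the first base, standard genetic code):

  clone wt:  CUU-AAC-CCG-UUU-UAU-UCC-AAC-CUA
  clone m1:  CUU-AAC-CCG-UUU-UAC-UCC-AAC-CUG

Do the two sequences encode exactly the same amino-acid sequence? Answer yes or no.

yes

Codon 1: CUU Leu / CUU Leu — identical.
Codon 2: AAC Asn / AAC Asn — identical.
Codon 3: CCG Pro / CCG Pro — identical.
Codon 4: UUU Phe / UUU Phe — identical.
Codon 5: UAU Tyr / UAC Tyr — synonymous.
Codon 6: UCC Ser / UCC Ser — identical.
Codon 7: AAC Asn / AAC Asn — identical.
Codon 8: CUA Leu / CUG Leu — synonymous.
Nonsynonymous differences: 0 → same protein.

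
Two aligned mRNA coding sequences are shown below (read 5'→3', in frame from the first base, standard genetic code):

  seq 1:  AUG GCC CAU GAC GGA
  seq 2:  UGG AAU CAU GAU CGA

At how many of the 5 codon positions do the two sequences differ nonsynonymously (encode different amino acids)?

3

Codon 1: AUG Met / UGG Trp — nonsynonymous.
Codon 2: GCC Ala / AAU Asn — nonsynonymous.
Codon 3: CAU His / CAU His — identical.
Codon 4: GAC Asp / GAU Asp — synonymous.
Codon 5: GGA Gly / CGA Arg — nonsynonymous.
Nonsynonymous differences: 3.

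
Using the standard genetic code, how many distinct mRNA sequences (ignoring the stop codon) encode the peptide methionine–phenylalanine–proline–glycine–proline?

Met: 1 codon.
Phe: 2 codons.
Pro: 4 codons.
Gly: 4 codons.
Pro: 4 codons.
1 × 2 × 4 × 4 × 4 = 128.

128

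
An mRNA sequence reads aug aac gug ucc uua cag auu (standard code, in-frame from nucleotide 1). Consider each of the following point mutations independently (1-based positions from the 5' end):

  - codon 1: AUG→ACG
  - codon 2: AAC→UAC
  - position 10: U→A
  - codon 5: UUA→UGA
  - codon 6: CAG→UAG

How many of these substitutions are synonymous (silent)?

0

Codon 1: AUG (Met) → ACG (Thr) — missense.
Codon 2: AAC (Asn) → UAC (Tyr) — missense.
Codon 4: UCC (Ser) → ACC (Thr) — missense.
Codon 5: UUA (Leu) → UGA (Stop) — nonsense.
Codon 6: CAG (Gln) → UAG (Stop) — nonsense.
Synonymous: 0 of 5.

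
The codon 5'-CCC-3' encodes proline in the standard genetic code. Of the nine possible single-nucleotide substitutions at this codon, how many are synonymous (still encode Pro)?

Position 1: none → 0 synonymous.
Position 2: none → 0 synonymous.
Position 3: CCT, CCA, CCG → 3 synonymous.
Total: 0 + 0 + 3 = 3.

3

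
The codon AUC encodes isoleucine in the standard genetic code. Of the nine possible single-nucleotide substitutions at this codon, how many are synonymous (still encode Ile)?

2

Position 1: none → 0 synonymous.
Position 2: none → 0 synonymous.
Position 3: AUU, AUA → 2 synonymous.
Total: 0 + 0 + 2 = 2.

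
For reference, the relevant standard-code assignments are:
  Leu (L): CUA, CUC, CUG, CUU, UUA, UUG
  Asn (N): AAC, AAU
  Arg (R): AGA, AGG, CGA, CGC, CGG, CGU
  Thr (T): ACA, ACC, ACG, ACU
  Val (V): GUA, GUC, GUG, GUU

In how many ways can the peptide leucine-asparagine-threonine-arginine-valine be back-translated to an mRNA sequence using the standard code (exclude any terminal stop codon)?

Leu: 6 codons.
Asn: 2 codons.
Thr: 4 codons.
Arg: 6 codons.
Val: 4 codons.
6 × 2 × 4 × 6 × 4 = 1152.

1152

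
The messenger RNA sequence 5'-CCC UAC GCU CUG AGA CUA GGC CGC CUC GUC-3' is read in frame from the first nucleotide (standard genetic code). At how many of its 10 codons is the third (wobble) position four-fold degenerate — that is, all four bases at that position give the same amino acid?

Codon 1 CCC (Pro): third position 4-fold.
Codon 2 UAC (Tyr): third position 2-fold.
Codon 3 GCU (Ala): third position 4-fold.
Codon 4 CUG (Leu): third position 4-fold.
Codon 5 AGA (Arg): third position 2-fold.
Codon 6 CUA (Leu): third position 4-fold.
Codon 7 GGC (Gly): third position 4-fold.
Codon 8 CGC (Arg): third position 4-fold.
Codon 9 CUC (Leu): third position 4-fold.
Codon 10 GUC (Val): third position 4-fold.
Four-fold degenerate third positions: 8.

8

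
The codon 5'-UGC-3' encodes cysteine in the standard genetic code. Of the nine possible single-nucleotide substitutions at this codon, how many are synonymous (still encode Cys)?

1

Position 1: none → 0 synonymous.
Position 2: none → 0 synonymous.
Position 3: UGU → 1 synonymous.
Total: 0 + 0 + 1 = 1.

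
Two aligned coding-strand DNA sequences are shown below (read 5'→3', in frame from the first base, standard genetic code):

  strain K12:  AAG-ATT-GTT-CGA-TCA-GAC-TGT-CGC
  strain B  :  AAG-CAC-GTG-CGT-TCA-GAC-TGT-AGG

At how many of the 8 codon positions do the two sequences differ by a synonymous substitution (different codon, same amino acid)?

3

Codon 1: AAG Lys / AAG Lys — identical.
Codon 2: ATT Ile / CAC His — nonsynonymous.
Codon 3: GTT Val / GTG Val — synonymous.
Codon 4: CGA Arg / CGT Arg — synonymous.
Codon 5: TCA Ser / TCA Ser — identical.
Codon 6: GAC Asp / GAC Asp — identical.
Codon 7: TGT Cys / TGT Cys — identical.
Codon 8: CGC Arg / AGG Arg — synonymous.
Synonymous differences: 3.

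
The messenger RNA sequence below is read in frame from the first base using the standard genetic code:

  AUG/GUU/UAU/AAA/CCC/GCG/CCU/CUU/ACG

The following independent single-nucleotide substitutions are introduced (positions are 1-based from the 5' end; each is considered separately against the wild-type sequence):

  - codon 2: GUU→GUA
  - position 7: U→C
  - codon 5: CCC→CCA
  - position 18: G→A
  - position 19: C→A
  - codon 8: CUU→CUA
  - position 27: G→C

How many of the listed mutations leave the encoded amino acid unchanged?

Codon 2: GUU (Val) → GUA (Val) — synonymous.
Codon 3: UAU (Tyr) → CAU (His) — missense.
Codon 5: CCC (Pro) → CCA (Pro) — synonymous.
Codon 6: GCG (Ala) → GCA (Ala) — synonymous.
Codon 7: CCU (Pro) → ACU (Thr) — missense.
Codon 8: CUU (Leu) → CUA (Leu) — synonymous.
Codon 9: ACG (Thr) → ACC (Thr) — synonymous.
Synonymous: 5 of 7.

5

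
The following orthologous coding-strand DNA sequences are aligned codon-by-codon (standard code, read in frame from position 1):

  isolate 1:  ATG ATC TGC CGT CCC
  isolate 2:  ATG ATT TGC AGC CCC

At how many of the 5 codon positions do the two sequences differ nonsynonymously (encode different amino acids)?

Codon 1: ATG Met / ATG Met — identical.
Codon 2: ATC Ile / ATT Ile — synonymous.
Codon 3: TGC Cys / TGC Cys — identical.
Codon 4: CGT Arg / AGC Ser — nonsynonymous.
Codon 5: CCC Pro / CCC Pro — identical.
Nonsynonymous differences: 1.

1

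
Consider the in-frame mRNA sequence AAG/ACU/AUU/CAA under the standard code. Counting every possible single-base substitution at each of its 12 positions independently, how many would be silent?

Codon 1 (AAG, Lys): 1 synonymous substitution.
Codon 2 (ACU, Thr): 3 synonymous substitutions.
Codon 3 (AUU, Ile): 2 synonymous substitutions.
Codon 4 (CAA, Gln): 1 synonymous substitution.
Total: 1 + 3 + 2 + 1 = 7.

7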